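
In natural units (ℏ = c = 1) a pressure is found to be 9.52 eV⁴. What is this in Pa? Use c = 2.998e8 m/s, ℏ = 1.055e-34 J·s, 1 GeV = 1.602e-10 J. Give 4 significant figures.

Pressure is [E]/[L]³ = [E]⁴/(ℏc)³.
1 GeV⁴ → 1/(ℏc)³ × (1 GeV in J)⁴ = 2.082e37 Pa.
Convert the energy scale: 9.52 eV⁴ = 9.52e-36 GeV⁴.
Result: 9.52e-36 × 2.082e37 = 198.2 Pa.

198.2 Pa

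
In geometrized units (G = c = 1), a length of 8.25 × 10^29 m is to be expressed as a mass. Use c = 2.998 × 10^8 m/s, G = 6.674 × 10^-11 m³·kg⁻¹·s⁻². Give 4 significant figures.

1.111 × 10^57 kg

Length → mass via c²/G.
8.25 × 10^29 m × (c²/G) = 1.111 × 10^57 kg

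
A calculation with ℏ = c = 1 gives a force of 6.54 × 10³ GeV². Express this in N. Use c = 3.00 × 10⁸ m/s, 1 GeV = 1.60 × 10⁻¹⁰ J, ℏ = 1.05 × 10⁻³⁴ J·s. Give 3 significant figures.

Force is [E]/[L] = [E]²/(ℏc); restore (ℏc)⁻¹.
1 GeV² → 1/(ℏc) × (1 GeV in J)² = 8.13 × 10⁵ N.
Result: 6.54 × 10³ × 8.13 × 10⁵ = 5.32 × 10⁹ N.

5.32 × 10⁹ N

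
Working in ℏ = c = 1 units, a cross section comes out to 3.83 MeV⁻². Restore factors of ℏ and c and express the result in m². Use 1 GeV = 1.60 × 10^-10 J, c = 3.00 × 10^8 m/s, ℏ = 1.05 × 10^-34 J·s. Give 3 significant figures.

Area is [L]² = [E]⁻²·(ℏc)²; restore (ℏc)².
1 GeV⁻² → (ℏc)² × (1 GeV in J)⁻² = 3.88 × 10^-32 m².
Convert the energy scale: 3.83 MeV⁻² = 3.83 × 10^6 GeV⁻².
Result: 3.83 × 10^6 × 3.88 × 10^-32 = 1.48 × 10^-25 m².

1.48 × 10^-25 m²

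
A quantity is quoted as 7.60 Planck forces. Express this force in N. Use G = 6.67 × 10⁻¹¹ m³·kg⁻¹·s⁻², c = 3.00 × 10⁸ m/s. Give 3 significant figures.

One Planck force: F_P = c⁴/G = 1.21 × 10⁴⁴ N.
7.60 × 1.21 × 10⁴⁴ N = 9.23 × 10⁴⁴ N

9.23 × 10⁴⁴ N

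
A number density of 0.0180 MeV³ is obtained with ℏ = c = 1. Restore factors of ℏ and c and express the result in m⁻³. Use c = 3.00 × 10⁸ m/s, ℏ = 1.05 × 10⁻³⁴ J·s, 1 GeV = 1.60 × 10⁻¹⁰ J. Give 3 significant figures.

Number density is [L]⁻³ = [E]³/(ℏc)³.
1 GeV³ → 1/(ℏc)³ × (1 GeV in J)³ = 1.31 × 10⁴⁷ m⁻³.
Convert the energy scale: 0.0180 MeV³ = 1.80 × 10⁻¹¹ GeV³.
Result: 1.80 × 10⁻¹¹ × 1.31 × 10⁴⁷ = 2.36 × 10³⁶ m⁻³.

2.36 × 10³⁶ m⁻³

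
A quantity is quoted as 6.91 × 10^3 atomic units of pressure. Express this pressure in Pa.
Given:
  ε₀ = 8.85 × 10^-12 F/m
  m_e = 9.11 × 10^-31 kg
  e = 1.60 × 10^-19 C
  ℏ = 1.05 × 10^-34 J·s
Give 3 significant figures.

One atomic unit of pressure: P_au = E_h/a₀³ = m_e⁴e¹⁰/((4πε₀)⁵ℏ⁸) = 3.01 × 10^13 Pa.
6.91 × 10^3 × 3.01 × 10^13 Pa = 2.08 × 10^17 Pa

2.08 × 10^17 Pa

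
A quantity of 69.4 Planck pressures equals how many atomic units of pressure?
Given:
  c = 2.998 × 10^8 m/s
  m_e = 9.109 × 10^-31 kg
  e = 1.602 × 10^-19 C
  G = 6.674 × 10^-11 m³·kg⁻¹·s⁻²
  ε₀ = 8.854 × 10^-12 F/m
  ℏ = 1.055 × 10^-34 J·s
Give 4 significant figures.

1.098 × 10^102

Planck pressure: p_P = c⁷/(ℏG²) = 4.632 × 10^113 Pa
atomic unit of pressure: P_au = E_h/a₀³ = m_e⁴e¹⁰/((4πε₀)⁵ℏ⁸) = 2.929 × 10^13 Pa
69.4 × 4.632 × 10^113 / 2.929 × 10^13 = 1.098 × 10^102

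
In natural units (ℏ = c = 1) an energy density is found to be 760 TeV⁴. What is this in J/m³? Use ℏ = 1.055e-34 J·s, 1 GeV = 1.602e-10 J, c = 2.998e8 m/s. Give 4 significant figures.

[E]/[L]³ = [E]⁴/(ℏc)³; restore (ℏc)⁻³.
1 GeV⁴ → 1/(ℏc)³ × (1 GeV in J)⁴ = 2.082e37 J/m³.
Convert the energy scale: 760 TeV⁴ = 7.60e14 GeV⁴.
Result: 7.60e14 × 2.082e37 = 1.582e52 J/m³.

1.582e52 J/m³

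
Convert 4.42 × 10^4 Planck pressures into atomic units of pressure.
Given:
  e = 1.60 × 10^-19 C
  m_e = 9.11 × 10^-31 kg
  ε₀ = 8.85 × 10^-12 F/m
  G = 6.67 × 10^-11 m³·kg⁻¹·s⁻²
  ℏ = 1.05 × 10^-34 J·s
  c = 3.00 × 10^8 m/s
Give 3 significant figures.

Planck pressure: p_P = c⁷/(ℏG²) = 4.68 × 10^113 Pa
atomic unit of pressure: P_au = E_h/a₀³ = m_e⁴e¹⁰/((4πε₀)⁵ℏ⁸) = 3.01 × 10^13 Pa
4.42 × 10^4 × 4.68 × 10^113 / 3.01 × 10^13 = 6.87 × 10^104

6.87 × 10^104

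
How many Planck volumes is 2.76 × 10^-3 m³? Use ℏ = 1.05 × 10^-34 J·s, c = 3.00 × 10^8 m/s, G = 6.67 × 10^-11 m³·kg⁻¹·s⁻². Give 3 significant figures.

6.61 × 10^101

Planck volume: V_P = (ℏG/c³)^(3/2) = 4.18 × 10^-105 m³.
2.76 × 10^-3 / 4.18 × 10^-105 = 6.61 × 10^101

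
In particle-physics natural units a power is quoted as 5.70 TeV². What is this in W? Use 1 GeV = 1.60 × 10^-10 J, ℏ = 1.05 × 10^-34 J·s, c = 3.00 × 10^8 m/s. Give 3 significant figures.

1.39 × 10^21 W

Power is [E]/[T] = [E]²/ℏ.
1 GeV² → 1/ℏ × (1 GeV in J)² = 2.44 × 10^14 W.
Convert the energy scale: 5.70 TeV² = 5.70 × 10^6 GeV².
Result: 5.70 × 10^6 × 2.44 × 10^14 = 1.39 × 10^21 W.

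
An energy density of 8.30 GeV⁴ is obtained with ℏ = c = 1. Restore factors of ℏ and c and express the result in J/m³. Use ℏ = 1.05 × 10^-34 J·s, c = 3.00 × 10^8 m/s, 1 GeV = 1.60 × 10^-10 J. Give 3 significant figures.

[E]/[L]³ = [E]⁴/(ℏc)³; restore (ℏc)⁻³.
1 GeV⁴ → 1/(ℏc)³ × (1 GeV in J)⁴ = 2.10 × 10^37 J/m³.
Result: 8.30 × 2.10 × 10^37 = 1.74 × 10^38 J/m³.

1.74 × 10^38 J/m³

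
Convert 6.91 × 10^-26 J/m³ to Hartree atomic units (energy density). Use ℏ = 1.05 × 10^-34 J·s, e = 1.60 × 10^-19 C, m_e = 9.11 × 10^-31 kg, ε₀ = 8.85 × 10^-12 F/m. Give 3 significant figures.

atomic unit of energy density: u_au = E_h/a₀³ = m_e⁴e¹⁰/((4πε₀)⁵ℏ⁸) = 3.01 × 10^13 J/m³.
6.91 × 10^-26 / 3.01 × 10^13 = 2.29 × 10^-39

2.29 × 10^-39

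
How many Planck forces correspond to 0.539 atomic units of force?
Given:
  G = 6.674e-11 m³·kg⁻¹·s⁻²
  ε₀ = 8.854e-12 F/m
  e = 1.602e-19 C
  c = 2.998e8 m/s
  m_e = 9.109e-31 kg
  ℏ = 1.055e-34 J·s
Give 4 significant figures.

atomic unit of force: F_au = E_h/a₀ = m_e²e⁶/((4πε₀)³ℏ⁴) = 8.220e-8 N
Planck force: F_P = c⁴/G = 1.210e44 N
0.539 × 8.220e-8 / 1.210e44 = 3.660e-52

3.660e-52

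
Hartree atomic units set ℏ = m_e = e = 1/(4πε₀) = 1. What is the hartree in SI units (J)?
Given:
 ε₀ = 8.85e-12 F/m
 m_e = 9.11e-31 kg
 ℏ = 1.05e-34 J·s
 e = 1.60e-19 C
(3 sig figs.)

From ℏ = m_e = e = 1/(4πε₀) = 1 the energy scale is E_h = m_e e⁴/(4πε₀ℏ)².
  = 5.97e-106 / 1.36e-88
  = 4.38e-18 J

4.38e-18 J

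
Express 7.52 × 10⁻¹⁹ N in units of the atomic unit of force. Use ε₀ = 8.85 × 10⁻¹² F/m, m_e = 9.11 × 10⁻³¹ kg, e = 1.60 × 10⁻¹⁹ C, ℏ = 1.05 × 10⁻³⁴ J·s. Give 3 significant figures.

atomic unit of force: F_au = E_h/a₀ = m_e²e⁶/((4πε₀)³ℏ⁴) = 8.33 × 10⁻⁸ N.
7.52 × 10⁻¹⁹ / 8.33 × 10⁻⁸ = 9.03 × 10⁻¹²

9.03 × 10⁻¹²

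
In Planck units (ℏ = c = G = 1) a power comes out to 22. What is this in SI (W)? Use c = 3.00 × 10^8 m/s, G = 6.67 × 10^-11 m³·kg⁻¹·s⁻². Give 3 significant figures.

One Planck power: P_P = c⁵/G = 3.64 × 10^52 W.
22 × 3.64 × 10^52 W = 8.01 × 10^53 W

8.01 × 10^53 W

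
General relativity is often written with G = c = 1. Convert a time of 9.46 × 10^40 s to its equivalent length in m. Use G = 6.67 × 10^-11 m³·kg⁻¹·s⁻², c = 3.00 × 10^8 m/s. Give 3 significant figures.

Time → length via c.
9.46 × 10^40 s × (c) = 2.84 × 10^49 m

2.84 × 10^49 m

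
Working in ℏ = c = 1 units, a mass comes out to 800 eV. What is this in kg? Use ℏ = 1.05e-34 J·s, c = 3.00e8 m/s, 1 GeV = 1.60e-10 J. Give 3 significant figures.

Mass is [E]/c²; divide by c².
1 GeV → 1/c² × (1 GeV in J) = 1.78e-27 kg.
Convert the energy scale: 800 eV = 8.00e-7 GeV.
Result: 8.00e-7 × 1.78e-27 = 1.42e-33 kg.

1.42e-33 kg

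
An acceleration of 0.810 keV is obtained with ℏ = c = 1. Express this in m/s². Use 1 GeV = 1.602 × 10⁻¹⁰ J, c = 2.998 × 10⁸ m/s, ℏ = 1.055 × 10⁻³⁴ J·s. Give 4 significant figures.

3.687 × 10²⁶ m/s²

Acceleration is [L]/[T]² = c·[E]/ℏ.
1 GeV → c/ℏ × (1 GeV in J) = 4.552 × 10³² m/s².
Convert the energy scale: 0.810 keV = 8.10 × 10⁻⁷ GeV.
Result: 8.10 × 10⁻⁷ × 4.552 × 10³² = 3.687 × 10²⁶ m/s².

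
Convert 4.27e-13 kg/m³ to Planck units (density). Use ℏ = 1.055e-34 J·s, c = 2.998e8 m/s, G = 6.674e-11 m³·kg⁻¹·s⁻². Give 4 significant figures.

Planck density: ρ_P = c⁵/(ℏG²) = 5.154e96 kg/m³.
4.27e-13 / 5.154e96 = 8.285e-110

8.285e-110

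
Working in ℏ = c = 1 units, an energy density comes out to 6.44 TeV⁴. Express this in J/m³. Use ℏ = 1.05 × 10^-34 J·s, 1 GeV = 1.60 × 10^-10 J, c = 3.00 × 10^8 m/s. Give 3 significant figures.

1.35 × 10^50 J/m³

[E]/[L]³ = [E]⁴/(ℏc)³; restore (ℏc)⁻³.
1 GeV⁴ → 1/(ℏc)³ × (1 GeV in J)⁴ = 2.10 × 10^37 J/m³.
Convert the energy scale: 6.44 TeV⁴ = 6.44 × 10^12 GeV⁴.
Result: 6.44 × 10^12 × 2.10 × 10^37 = 1.35 × 10^50 J/m³.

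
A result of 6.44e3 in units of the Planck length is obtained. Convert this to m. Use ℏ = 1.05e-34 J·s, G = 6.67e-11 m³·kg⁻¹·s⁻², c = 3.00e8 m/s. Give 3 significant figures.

1.04e-31 m

One Planck length: ℓ_P = √(ℏG/c³) = 1.61e-35 m.
6.44e3 × 1.61e-35 m = 1.04e-31 m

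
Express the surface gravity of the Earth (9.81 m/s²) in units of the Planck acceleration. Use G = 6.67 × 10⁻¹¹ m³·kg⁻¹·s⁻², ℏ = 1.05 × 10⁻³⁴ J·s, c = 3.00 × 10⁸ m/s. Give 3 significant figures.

1.76 × 10⁻⁵¹

Planck acceleration: a_P = √(c⁷/(ℏG)) = 5.59 × 10⁵¹ m/s².
9.81 / 5.59 × 10⁵¹ = 1.76 × 10⁻⁵¹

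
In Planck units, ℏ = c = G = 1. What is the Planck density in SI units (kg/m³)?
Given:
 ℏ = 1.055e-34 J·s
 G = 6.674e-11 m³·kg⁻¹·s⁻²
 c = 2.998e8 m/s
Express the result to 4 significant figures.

From ℏ = c = G = 1 the density scale is ρ_P = c⁵/(ℏG²).
  = 2.422e42 / 4.699e-55
  = 5.154e96 kg/m³

5.154e96 kg/m³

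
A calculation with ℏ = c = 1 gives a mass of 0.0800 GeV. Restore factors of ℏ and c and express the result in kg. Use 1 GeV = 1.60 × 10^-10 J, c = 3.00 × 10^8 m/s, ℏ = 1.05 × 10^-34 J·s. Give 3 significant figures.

1.42 × 10^-28 kg

Mass is [E]/c²; divide by c².
1 GeV → 1/c² × (1 GeV in J) = 1.78 × 10^-27 kg.
Result: 0.0800 × 1.78 × 10^-27 = 1.42 × 10^-28 kg.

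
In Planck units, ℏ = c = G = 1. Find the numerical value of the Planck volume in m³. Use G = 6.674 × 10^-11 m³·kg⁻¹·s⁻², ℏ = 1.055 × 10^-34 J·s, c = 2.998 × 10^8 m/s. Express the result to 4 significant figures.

4.224 × 10^-105 m³

From ℏ = c = G = 1 the volume scale is V_P = (ℏG/c³)^(3/2).
  = √(1.784 × 10^-209)
  = 4.224 × 10^-105 m³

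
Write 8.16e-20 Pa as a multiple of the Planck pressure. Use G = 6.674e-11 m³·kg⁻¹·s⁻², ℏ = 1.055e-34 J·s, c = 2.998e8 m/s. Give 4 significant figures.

1.762e-133

Planck pressure: p_P = c⁷/(ℏG²) = 4.632e113 Pa.
8.16e-20 / 4.632e113 = 1.762e-133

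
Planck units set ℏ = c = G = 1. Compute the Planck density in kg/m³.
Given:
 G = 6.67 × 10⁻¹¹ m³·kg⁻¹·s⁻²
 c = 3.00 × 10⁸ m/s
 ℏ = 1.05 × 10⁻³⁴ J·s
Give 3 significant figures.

5.20 × 10⁹⁶ kg/m³

From ℏ = c = G = 1 the density scale is ρ_P = c⁵/(ℏG²).
  = 2.43 × 10⁴² / 4.67 × 10⁻⁵⁵
  = 5.20 × 10⁹⁶ kg/m³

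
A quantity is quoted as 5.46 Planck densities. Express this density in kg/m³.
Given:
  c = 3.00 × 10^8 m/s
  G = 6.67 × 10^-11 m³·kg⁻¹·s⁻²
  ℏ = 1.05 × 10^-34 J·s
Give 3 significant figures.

One Planck density: ρ_P = c⁵/(ℏG²) = 5.20 × 10^96 kg/m³.
5.46 × 5.20 × 10^96 kg/m³ = 2.84 × 10^97 kg/m³

2.84 × 10^97 kg/m³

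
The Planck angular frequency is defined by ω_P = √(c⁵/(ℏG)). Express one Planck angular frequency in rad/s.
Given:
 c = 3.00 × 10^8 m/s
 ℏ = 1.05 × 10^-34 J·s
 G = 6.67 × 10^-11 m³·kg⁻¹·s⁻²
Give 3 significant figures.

ω_P = √(c⁵/(ℏG))
  = √(3.47 × 10^86)
  = 1.86 × 10^43 rad/s

1.86 × 10^43 rad/s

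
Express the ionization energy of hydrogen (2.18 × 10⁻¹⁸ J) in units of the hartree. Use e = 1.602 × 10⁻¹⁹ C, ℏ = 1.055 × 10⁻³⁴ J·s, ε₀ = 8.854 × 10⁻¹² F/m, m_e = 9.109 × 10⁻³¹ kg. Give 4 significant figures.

hartree: E_h = m_e e⁴/(4πε₀ℏ)² = 4.354 × 10⁻¹⁸ J.
2.18 × 10⁻¹⁸ / 4.354 × 10⁻¹⁸ = 0.5007

0.5007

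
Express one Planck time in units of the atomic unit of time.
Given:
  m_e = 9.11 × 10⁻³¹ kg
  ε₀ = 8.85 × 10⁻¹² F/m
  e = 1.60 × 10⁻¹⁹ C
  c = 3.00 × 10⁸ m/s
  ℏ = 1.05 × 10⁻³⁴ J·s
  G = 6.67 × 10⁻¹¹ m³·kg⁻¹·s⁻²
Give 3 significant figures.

2.24 × 10⁻²⁷

Planck time: t_P = √(ℏG/c⁵) = 5.37 × 10⁻⁴⁴ s
atomic unit of time: τ_au = (4πε₀)²ℏ³/(m_e e⁴) = 2.40 × 10⁻¹⁷ s
ratio = 5.37 × 10⁻⁴⁴ / 2.40 × 10⁻¹⁷ = 2.24 × 10⁻²⁷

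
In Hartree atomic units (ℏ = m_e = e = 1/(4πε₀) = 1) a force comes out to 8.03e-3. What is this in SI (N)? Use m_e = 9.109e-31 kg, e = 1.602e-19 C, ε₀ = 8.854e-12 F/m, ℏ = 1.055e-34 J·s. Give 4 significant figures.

6.600e-10 N

One atomic unit of force: F_au = E_h/a₀ = m_e²e⁶/((4πε₀)³ℏ⁴) = 8.220e-8 N.
8.03e-3 × 8.220e-8 N = 6.600e-10 N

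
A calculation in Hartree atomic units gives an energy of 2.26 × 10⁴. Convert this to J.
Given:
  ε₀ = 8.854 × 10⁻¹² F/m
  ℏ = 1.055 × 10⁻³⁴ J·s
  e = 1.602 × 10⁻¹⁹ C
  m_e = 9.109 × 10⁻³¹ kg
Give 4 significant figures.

One hartree: E_h = m_e e⁴/(4πε₀ℏ)² = 4.354 × 10⁻¹⁸ J.
2.26 × 10⁴ × 4.354 × 10⁻¹⁸ J = 9.841 × 10⁻¹⁴ J

9.841 × 10⁻¹⁴ J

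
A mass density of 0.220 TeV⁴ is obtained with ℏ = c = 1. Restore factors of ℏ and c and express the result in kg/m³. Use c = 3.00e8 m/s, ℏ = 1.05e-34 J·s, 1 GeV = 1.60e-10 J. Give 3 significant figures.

Mass density is [E]/(c²[L]³) = [E]⁴/(ℏ³c⁵).
1 GeV⁴ → 1/(ℏ³c⁵) × (1 GeV in J)⁴ = 2.33e20 kg/m³.
Convert the energy scale: 0.220 TeV⁴ = 2.20e11 GeV⁴.
Result: 2.20e11 × 2.33e20 = 5.13e31 kg/m³.

5.13e31 kg/m³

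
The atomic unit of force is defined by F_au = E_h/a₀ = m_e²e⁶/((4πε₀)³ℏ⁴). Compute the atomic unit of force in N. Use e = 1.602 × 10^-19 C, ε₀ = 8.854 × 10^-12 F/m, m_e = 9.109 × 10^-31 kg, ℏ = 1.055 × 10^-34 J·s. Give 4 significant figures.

F_au = E_h/a₀ = m_e²e⁶/((4πε₀)³ℏ⁴)
E_h = 4.354 × 10^-18 J
a₀ = 5.297 × 10^-11 m
E_h/a₀ = 8.220 × 10^-8 N

8.220 × 10^-8 N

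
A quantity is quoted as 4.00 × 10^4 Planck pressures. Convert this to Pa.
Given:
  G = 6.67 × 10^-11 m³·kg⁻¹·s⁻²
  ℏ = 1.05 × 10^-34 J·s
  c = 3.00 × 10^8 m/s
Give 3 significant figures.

1.87 × 10^118 Pa

One Planck pressure: p_P = c⁷/(ℏG²) = 4.68 × 10^113 Pa.
4.00 × 10^4 × 4.68 × 10^113 Pa = 1.87 × 10^118 Pa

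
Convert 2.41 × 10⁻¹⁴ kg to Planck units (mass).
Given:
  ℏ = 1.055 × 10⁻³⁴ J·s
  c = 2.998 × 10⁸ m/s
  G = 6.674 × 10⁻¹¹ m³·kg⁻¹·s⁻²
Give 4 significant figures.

1.107 × 10⁻⁶

Planck mass: m_P = √(ℏc/G) = 2.177 × 10⁻⁸ kg.
2.41 × 10⁻¹⁴ / 2.177 × 10⁻⁸ = 1.107 × 10⁻⁶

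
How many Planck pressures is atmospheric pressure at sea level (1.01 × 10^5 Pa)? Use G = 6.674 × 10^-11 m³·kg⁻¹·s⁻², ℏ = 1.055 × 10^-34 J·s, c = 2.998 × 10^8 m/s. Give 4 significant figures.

2.180 × 10^-109

Planck pressure: p_P = c⁷/(ℏG²) = 4.632 × 10^113 Pa.
1.01 × 10^5 / 4.632 × 10^113 = 2.180 × 10^-109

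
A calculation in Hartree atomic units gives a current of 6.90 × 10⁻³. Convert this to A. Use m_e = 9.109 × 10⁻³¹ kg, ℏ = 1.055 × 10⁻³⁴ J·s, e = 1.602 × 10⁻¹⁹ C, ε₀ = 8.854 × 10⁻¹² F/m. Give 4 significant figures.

4.562 × 10⁻⁵ A

One atomic unit of electric current: I_au = e E_h/ℏ = m_e e⁵/((4πε₀)²ℏ³) = 6.612 × 10⁻³ A.
6.90 × 10⁻³ × 6.612 × 10⁻³ A = 4.562 × 10⁻⁵ A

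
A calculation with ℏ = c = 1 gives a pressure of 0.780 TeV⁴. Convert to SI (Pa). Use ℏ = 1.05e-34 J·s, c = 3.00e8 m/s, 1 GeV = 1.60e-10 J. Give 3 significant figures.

1.64e49 Pa

Pressure is [E]/[L]³ = [E]⁴/(ℏc)³.
1 GeV⁴ → 1/(ℏc)³ × (1 GeV in J)⁴ = 2.10e37 Pa.
Convert the energy scale: 0.780 TeV⁴ = 7.80e11 GeV⁴.
Result: 7.80e11 × 2.10e37 = 1.64e49 Pa.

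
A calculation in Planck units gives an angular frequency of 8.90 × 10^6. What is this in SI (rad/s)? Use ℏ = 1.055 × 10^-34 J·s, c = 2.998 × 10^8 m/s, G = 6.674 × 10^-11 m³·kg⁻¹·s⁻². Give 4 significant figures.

1.651 × 10^50 rad/s

One Planck angular frequency: ω_P = √(c⁵/(ℏG)) = 1.855 × 10^43 rad/s.
8.90 × 10^6 × 1.855 × 10^43 rad/s = 1.651 × 10^50 rad/s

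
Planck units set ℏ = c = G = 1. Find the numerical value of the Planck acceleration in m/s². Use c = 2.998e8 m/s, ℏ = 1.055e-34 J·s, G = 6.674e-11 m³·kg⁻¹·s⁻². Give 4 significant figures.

5.560e51 m/s²

Dimensional analysis gives a_P = √(c⁷/(ℏG)).
  = √(3.092e103)
  = 5.560e51 m/s²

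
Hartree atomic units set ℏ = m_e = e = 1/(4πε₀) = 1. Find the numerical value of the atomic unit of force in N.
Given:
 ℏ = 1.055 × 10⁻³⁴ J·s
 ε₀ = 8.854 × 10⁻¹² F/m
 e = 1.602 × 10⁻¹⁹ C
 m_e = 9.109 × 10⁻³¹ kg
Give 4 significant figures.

Dimensional analysis gives F_au = E_h/a₀ = m_e²e⁶/((4πε₀)³ℏ⁴).
E_h = 4.354 × 10⁻¹⁸ J
a₀ = 5.297 × 10⁻¹¹ m
E_h/a₀ = 8.220 × 10⁻⁸ N

8.220 × 10⁻⁸ N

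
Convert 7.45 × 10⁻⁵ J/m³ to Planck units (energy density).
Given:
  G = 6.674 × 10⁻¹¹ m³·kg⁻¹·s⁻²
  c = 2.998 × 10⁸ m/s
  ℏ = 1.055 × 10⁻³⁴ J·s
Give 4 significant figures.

1.608 × 10⁻¹¹⁸

Planck energy density: u_P = c⁷/(ℏG²) = 4.632 × 10¹¹³ J/m³.
7.45 × 10⁻⁵ / 4.632 × 10¹¹³ = 1.608 × 10⁻¹¹⁸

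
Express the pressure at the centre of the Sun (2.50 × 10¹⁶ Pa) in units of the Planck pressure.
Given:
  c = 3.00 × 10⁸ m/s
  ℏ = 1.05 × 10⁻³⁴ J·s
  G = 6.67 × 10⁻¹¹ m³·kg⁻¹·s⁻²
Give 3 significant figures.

Planck pressure: p_P = c⁷/(ℏG²) = 4.68 × 10¹¹³ Pa.
2.50 × 10¹⁶ / 4.68 × 10¹¹³ = 5.34 × 10⁻⁹⁸

5.34 × 10⁻⁹⁸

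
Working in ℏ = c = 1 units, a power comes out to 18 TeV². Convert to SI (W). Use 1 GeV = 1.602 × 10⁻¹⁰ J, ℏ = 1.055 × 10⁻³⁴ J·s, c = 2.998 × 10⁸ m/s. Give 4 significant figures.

Power is [E]/[T] = [E]²/ℏ.
1 GeV² → 1/ℏ × (1 GeV in J)² = 2.433 × 10¹⁴ W.
Convert the energy scale: 18 TeV² = 1.80 × 10⁷ GeV².
Result: 1.80 × 10⁷ × 2.433 × 10¹⁴ = 4.379 × 10²¹ W.

4.379 × 10²¹ W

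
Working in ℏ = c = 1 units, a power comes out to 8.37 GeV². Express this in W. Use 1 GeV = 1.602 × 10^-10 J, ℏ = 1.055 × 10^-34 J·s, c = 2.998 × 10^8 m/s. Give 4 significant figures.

Power is [E]/[T] = [E]²/ℏ.
1 GeV² → 1/ℏ × (1 GeV in J)² = 2.433 × 10^14 W.
Result: 8.37 × 2.433 × 10^14 = 2.036 × 10^15 W.

2.036 × 10^15 W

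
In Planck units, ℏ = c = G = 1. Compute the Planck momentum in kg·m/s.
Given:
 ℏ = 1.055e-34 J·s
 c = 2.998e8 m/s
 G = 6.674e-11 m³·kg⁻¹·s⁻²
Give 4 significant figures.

6.527 kg·m/s

From ℏ = c = G = 1 the momentum scale is p_P = √(ℏc³/G).
  = √(42.60)
  = 6.527 kg·m/s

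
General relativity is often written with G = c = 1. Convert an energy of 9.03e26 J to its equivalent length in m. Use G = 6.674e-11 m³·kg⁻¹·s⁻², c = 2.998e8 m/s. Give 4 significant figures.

7.460e-18 m

Energy → length via G/c⁴.
9.03e26 J × (G/c⁴) = 7.460e-18 m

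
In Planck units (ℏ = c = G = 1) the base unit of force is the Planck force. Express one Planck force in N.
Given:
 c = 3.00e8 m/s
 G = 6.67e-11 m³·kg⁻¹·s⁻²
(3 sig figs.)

1.21e44 N

F_P = c⁴/G
  = 8.10e33 / 6.67e-11
  = 1.21e44 N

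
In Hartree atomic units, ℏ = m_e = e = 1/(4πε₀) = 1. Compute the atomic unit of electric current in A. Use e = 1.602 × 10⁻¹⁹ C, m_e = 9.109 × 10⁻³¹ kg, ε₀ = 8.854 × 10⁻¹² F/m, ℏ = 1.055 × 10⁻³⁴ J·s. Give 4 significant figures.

6.612 × 10⁻³ A

From ℏ = m_e = e = 1/(4πε₀) = 1 the current scale is I_au = e E_h/ℏ = m_e e⁵/((4πε₀)²ℏ³).
E_h = 4.354 × 10⁻¹⁸ J
e·E_h/ℏ = 6.612 × 10⁻³ A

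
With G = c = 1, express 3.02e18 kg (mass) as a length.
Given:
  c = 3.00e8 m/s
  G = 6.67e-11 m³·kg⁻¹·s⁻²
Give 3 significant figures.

In G = c = 1 units mass has dimensions of length; the conversion factor is G/c².
3.02e18 kg × (G/c²) = 2.24e-9 m

2.24e-9 m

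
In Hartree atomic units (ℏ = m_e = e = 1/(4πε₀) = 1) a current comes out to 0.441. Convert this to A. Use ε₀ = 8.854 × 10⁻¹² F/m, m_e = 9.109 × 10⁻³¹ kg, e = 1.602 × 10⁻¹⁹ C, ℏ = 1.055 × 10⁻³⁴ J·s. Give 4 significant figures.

One atomic unit of electric current: I_au = e E_h/ℏ = m_e e⁵/((4πε₀)²ℏ³) = 6.612 × 10⁻³ A.
0.441 × 6.612 × 10⁻³ A = 2.916 × 10⁻³ A

2.916 × 10⁻³ A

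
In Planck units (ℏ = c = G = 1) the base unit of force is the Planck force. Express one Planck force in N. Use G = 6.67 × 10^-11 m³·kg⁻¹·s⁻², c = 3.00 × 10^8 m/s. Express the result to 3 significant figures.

1.21 × 10^44 N

F_P = c⁴/G
  = 8.10 × 10^33 / 6.67 × 10^-11
  = 1.21 × 10^44 N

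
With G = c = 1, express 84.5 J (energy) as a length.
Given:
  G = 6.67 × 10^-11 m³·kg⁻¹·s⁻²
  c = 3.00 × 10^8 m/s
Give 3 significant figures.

6.96 × 10^-43 m

Energy → length via G/c⁴.
84.5 J × (G/c⁴) = 6.96 × 10^-43 m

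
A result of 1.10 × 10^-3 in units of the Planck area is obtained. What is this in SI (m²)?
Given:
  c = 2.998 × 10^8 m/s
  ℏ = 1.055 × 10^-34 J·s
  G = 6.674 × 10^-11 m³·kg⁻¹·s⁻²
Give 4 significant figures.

2.874 × 10^-73 m²

One Planck area: A_P = ℏG/c³ = 2.613 × 10^-70 m².
1.10 × 10^-3 × 2.613 × 10^-70 m² = 2.874 × 10^-73 m²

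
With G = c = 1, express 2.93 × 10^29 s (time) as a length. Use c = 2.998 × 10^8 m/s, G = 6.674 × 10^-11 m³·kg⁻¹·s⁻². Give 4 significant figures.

Time → length via c.
2.93 × 10^29 s × (c) = 8.784 × 10^37 m

8.784 × 10^37 m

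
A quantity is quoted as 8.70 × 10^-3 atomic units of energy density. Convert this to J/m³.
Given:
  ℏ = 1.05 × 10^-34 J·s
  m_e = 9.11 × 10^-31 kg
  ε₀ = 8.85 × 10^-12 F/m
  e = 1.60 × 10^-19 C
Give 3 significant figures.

One atomic unit of energy density: u_au = E_h/a₀³ = m_e⁴e¹⁰/((4πε₀)⁵ℏ⁸) = 3.01 × 10^13 J/m³.
8.70 × 10^-3 × 3.01 × 10^13 J/m³ = 2.62 × 10^11 J/m³

2.62 × 10^11 J/m³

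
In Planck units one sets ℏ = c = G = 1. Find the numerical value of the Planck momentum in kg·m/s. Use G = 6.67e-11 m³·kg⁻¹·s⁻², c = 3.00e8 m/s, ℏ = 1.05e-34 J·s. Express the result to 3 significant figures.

p_P = √(ℏc³/G)
  = √(42.5)
  = 6.52 kg·m/s

6.52 kg·m/s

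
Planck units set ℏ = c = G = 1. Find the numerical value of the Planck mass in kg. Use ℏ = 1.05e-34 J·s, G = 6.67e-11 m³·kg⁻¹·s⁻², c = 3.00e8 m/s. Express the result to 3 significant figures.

The unique combination of the constants set to 1 with dimensions of mass is m_P = √(ℏc/G).
  = √(4.72e-16)
  = 2.17e-8 kg

2.17e-8 kg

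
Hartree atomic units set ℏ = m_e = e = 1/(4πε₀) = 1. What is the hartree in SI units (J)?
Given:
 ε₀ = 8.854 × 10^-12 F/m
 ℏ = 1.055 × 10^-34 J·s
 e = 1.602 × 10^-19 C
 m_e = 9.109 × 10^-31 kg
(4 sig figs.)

4.354 × 10^-18 J

The unique combination of the constants set to 1 with dimensions of energy is E_h = m_e e⁴/(4πε₀ℏ)².
  = 6.000 × 10^-106 / 1.378 × 10^-88
  = 4.354 × 10^-18 J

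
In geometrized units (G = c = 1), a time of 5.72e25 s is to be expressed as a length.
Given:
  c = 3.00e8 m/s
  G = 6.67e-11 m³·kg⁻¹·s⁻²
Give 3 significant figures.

1.72e34 m

Time → length via c.
5.72e25 s × (c) = 1.72e34 m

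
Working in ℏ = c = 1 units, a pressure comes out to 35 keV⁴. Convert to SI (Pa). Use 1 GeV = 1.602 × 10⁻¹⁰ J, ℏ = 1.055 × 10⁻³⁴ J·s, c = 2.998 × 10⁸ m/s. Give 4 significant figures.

7.286 × 10¹⁴ Pa

Pressure is [E]/[L]³ = [E]⁴/(ℏc)³.
1 GeV⁴ → 1/(ℏc)³ × (1 GeV in J)⁴ = 2.082 × 10³⁷ Pa.
Convert the energy scale: 35 keV⁴ = 3.50 × 10⁻²³ GeV⁴.
Result: 3.50 × 10⁻²³ × 2.082 × 10³⁷ = 7.286 × 10¹⁴ Pa.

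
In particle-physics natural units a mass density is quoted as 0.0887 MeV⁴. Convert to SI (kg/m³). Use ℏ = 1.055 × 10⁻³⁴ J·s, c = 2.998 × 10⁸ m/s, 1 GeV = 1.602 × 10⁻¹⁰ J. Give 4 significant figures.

Mass density is [E]/(c²[L]³) = [E]⁴/(ℏ³c⁵).
1 GeV⁴ → 1/(ℏ³c⁵) × (1 GeV in J)⁴ = 2.316 × 10²⁰ kg/m³.
Convert the energy scale: 0.0887 MeV⁴ = 8.87 × 10⁻¹⁴ GeV⁴.
Result: 8.87 × 10⁻¹⁴ × 2.316 × 10²⁰ = 2.054 × 10⁷ kg/m³.

2.054 × 10⁷ kg/m³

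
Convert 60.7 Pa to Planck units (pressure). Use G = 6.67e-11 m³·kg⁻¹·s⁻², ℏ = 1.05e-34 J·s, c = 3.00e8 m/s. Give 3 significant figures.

1.30e-112

Planck pressure: p_P = c⁷/(ℏG²) = 4.68e113 Pa.
60.7 / 4.68e113 = 1.30e-112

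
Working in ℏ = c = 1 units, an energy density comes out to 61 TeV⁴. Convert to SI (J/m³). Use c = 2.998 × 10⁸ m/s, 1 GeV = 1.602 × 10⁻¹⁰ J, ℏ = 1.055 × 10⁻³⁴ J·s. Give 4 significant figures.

[E]/[L]³ = [E]⁴/(ℏc)³; restore (ℏc)⁻³.
1 GeV⁴ → 1/(ℏc)³ × (1 GeV in J)⁴ = 2.082 × 10³⁷ J/m³.
Convert the energy scale: 61 TeV⁴ = 6.10 × 10¹³ GeV⁴.
Result: 6.10 × 10¹³ × 2.082 × 10³⁷ = 1.270 × 10⁵¹ J/m³.

1.270 × 10⁵¹ J/m³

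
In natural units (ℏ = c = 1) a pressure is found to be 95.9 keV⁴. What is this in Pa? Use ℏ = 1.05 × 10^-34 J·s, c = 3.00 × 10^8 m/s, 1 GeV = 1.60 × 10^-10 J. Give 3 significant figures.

2.01 × 10^15 Pa

Pressure is [E]/[L]³ = [E]⁴/(ℏc)³.
1 GeV⁴ → 1/(ℏc)³ × (1 GeV in J)⁴ = 2.10 × 10^37 Pa.
Convert the energy scale: 95.9 keV⁴ = 9.59 × 10^-23 GeV⁴.
Result: 9.59 × 10^-23 × 2.10 × 10^37 = 2.01 × 10^15 Pa.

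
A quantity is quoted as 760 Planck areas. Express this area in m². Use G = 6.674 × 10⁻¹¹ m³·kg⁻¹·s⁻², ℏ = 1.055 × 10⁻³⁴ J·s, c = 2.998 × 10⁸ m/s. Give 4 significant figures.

1.986 × 10⁻⁶⁷ m²

One Planck area: A_P = ℏG/c³ = 2.613 × 10⁻⁷⁰ m².
760 × 2.613 × 10⁻⁷⁰ m² = 1.986 × 10⁻⁶⁷ m²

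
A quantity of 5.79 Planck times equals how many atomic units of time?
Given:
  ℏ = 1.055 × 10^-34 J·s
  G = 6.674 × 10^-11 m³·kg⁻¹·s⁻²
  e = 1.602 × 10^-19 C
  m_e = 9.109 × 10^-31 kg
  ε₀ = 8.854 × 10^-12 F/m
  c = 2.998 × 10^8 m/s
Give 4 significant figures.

Planck time: t_P = √(ℏG/c⁵) = 5.392 × 10^-44 s
atomic unit of time: τ_au = (4πε₀)²ℏ³/(m_e e⁴) = 2.423 × 10^-17 s
5.79 × 5.392 × 10^-44 / 2.423 × 10^-17 = 1.288 × 10^-26

1.288 × 10^-26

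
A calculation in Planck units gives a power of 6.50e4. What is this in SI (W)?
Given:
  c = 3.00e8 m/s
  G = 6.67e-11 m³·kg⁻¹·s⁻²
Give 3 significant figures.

One Planck power: P_P = c⁵/G = 3.64e52 W.
6.50e4 × 3.64e52 W = 2.37e57 W

2.37e57 W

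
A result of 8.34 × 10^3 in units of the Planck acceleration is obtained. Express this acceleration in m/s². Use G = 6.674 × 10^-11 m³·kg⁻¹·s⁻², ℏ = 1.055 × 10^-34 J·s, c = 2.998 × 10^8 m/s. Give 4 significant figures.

4.637 × 10^55 m/s²

One Planck acceleration: a_P = √(c⁷/(ℏG)) = 5.560 × 10^51 m/s².
8.34 × 10^3 × 5.560 × 10^51 m/s² = 4.637 × 10^55 m/s²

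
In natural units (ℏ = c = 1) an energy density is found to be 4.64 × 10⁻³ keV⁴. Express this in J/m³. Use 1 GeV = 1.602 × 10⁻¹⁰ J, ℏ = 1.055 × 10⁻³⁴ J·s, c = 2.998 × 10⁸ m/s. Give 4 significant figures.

[E]/[L]³ = [E]⁴/(ℏc)³; restore (ℏc)⁻³.
1 GeV⁴ → 1/(ℏc)³ × (1 GeV in J)⁴ = 2.082 × 10³⁷ J/m³.
Convert the energy scale: 4.64 × 10⁻³ keV⁴ = 4.64 × 10⁻²⁷ GeV⁴.
Result: 4.64 × 10⁻²⁷ × 2.082 × 10³⁷ = 9.659 × 10¹⁰ J/m³.

9.659 × 10¹⁰ J/m³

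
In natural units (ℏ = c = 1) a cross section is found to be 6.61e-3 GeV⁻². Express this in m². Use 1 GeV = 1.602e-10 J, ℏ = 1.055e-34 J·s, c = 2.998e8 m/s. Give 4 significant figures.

Area is [L]² = [E]⁻²·(ℏc)²; restore (ℏc)².
1 GeV⁻² → (ℏc)² × (1 GeV in J)⁻² = 3.898e-32 m².
Result: 6.61e-3 × 3.898e-32 = 2.577e-34 m².

2.577e-34 m²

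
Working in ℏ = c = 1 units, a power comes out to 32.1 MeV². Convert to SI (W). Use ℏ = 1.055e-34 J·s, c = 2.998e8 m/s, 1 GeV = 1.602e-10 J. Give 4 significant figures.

7.809e9 W

Power is [E]/[T] = [E]²/ℏ.
1 GeV² → 1/ℏ × (1 GeV in J)² = 2.433e14 W.
Convert the energy scale: 32.1 MeV² = 3.21e-5 GeV².
Result: 3.21e-5 × 2.433e14 = 7.809e9 W.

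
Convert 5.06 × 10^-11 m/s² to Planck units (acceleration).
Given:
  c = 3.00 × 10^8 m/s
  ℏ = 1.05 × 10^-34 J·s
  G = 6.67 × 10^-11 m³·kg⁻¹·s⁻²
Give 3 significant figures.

9.05 × 10^-63

Planck acceleration: a_P = √(c⁷/(ℏG)) = 5.59 × 10^51 m/s².
5.06 × 10^-11 / 5.59 × 10^51 = 9.05 × 10^-63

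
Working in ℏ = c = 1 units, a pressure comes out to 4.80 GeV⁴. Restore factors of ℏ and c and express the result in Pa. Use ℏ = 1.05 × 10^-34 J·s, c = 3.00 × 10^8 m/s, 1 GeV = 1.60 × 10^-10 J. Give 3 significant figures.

Pressure is [E]/[L]³ = [E]⁴/(ℏc)³.
1 GeV⁴ → 1/(ℏc)³ × (1 GeV in J)⁴ = 2.10 × 10^37 Pa.
Result: 4.80 × 2.10 × 10^37 = 1.01 × 10^38 Pa.

1.01 × 10^38 Pa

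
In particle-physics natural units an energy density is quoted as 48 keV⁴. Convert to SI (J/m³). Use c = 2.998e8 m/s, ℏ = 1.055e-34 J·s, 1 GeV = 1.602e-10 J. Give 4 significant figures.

9.992e14 J/m³

[E]/[L]³ = [E]⁴/(ℏc)³; restore (ℏc)⁻³.
1 GeV⁴ → 1/(ℏc)³ × (1 GeV in J)⁴ = 2.082e37 J/m³.
Convert the energy scale: 48 keV⁴ = 4.80e-23 GeV⁴.
Result: 4.80e-23 × 2.082e37 = 9.992e14 J/m³.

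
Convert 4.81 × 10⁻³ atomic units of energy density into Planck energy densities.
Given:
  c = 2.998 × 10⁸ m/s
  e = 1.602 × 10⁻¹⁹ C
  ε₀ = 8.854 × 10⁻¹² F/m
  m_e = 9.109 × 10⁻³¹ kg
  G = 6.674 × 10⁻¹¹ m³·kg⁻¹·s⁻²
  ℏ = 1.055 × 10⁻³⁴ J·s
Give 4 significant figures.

3.042 × 10⁻¹⁰³

atomic unit of energy density: u_au = E_h/a₀³ = m_e⁴e¹⁰/((4πε₀)⁵ℏ⁸) = 2.929 × 10¹³ J/m³
Planck energy density: u_P = c⁷/(ℏG²) = 4.632 × 10¹¹³ J/m³
4.81 × 10⁻³ × 2.929 × 10¹³ / 4.632 × 10¹¹³ = 3.042 × 10⁻¹⁰³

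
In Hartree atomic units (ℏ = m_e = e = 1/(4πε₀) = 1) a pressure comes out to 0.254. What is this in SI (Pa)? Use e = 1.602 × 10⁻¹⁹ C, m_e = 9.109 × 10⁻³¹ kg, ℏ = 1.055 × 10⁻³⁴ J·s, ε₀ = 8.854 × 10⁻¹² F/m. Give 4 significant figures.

One atomic unit of pressure: P_au = E_h/a₀³ = m_e⁴e¹⁰/((4πε₀)⁵ℏ⁸) = 2.929 × 10¹³ Pa.
0.254 × 2.929 × 10¹³ Pa = 7.440 × 10¹² Pa

7.440 × 10¹² Pa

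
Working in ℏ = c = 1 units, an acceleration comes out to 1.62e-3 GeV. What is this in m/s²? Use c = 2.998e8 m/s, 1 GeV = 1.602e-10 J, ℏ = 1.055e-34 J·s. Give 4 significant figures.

Acceleration is [L]/[T]² = c·[E]/ℏ.
1 GeV → c/ℏ × (1 GeV in J) = 4.552e32 m/s².
Result: 1.62e-3 × 4.552e32 = 7.375e29 m/s².

7.375e29 m/s²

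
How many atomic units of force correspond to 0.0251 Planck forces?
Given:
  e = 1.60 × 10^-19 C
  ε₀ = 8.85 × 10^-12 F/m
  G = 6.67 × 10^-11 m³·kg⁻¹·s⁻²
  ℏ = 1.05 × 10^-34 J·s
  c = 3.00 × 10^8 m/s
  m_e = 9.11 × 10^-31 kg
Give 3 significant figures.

3.66 × 10^49

Planck force: F_P = c⁴/G = 1.21 × 10^44 N
atomic unit of force: F_au = E_h/a₀ = m_e²e⁶/((4πε₀)³ℏ⁴) = 8.33 × 10^-8 N
0.0251 × 1.21 × 10^44 / 8.33 × 10^-8 = 3.66 × 10^49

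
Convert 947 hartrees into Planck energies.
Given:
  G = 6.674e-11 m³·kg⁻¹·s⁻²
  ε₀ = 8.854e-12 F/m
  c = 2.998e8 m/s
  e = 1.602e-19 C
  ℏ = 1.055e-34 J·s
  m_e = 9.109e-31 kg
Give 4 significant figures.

2.107e-24

hartree: E_h = m_e e⁴/(4πε₀ℏ)² = 4.354e-18 J
Planck energy: E_P = √(ℏc⁵/G) = 1.957e9 J
947 × 4.354e-18 / 1.957e9 = 2.107e-24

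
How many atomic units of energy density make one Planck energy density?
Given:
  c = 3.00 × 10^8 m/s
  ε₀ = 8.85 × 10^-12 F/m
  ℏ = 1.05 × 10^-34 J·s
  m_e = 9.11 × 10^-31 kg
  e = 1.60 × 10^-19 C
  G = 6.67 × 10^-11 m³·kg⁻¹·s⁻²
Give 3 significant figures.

Planck energy density: u_P = c⁷/(ℏG²) = 4.68 × 10^113 J/m³
atomic unit of energy density: u_au = E_h/a₀³ = m_e⁴e¹⁰/((4πε₀)⁵ℏ⁸) = 3.01 × 10^13 J/m³
ratio = 4.68 × 10^113 / 3.01 × 10^13 = 1.55 × 10^100

1.55 × 10^100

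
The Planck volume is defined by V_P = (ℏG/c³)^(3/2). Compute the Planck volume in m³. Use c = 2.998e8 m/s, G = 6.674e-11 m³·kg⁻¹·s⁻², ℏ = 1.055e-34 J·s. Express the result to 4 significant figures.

4.224e-105 m³

V_P = (ℏG/c³)^(3/2)
  = √(1.784e-209)
  = 4.224e-105 m³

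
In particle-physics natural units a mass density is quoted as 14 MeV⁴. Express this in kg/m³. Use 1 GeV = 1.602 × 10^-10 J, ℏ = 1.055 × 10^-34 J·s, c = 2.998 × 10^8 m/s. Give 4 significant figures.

Mass density is [E]/(c²[L]³) = [E]⁴/(ℏ³c⁵).
1 GeV⁴ → 1/(ℏ³c⁵) × (1 GeV in J)⁴ = 2.316 × 10^20 kg/m³.
Convert the energy scale: 14 MeV⁴ = 1.40 × 10^-11 GeV⁴.
Result: 1.40 × 10^-11 × 2.316 × 10^20 = 3.242 × 10^9 kg/m³.

3.242 × 10^9 kg/m³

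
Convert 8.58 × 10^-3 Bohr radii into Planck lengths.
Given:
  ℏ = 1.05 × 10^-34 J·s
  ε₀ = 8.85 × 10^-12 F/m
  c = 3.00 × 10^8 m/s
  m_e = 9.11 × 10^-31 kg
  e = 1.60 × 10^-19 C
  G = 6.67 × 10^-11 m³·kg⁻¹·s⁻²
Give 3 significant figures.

2.80 × 10^22

Bohr radius: a₀ = 4πε₀ℏ²/(m_e e²) = 5.26 × 10^-11 m
Planck length: ℓ_P = √(ℏG/c³) = 1.61 × 10^-35 m
8.58 × 10^-3 × 5.26 × 10^-11 / 1.61 × 10^-35 = 2.80 × 10^22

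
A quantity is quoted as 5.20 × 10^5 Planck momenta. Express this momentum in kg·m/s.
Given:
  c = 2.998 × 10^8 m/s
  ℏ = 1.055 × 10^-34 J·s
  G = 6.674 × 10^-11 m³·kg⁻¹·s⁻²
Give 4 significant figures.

One Planck momentum: p_P = √(ℏc³/G) = 6.527 kg·m/s.
5.20 × 10^5 × 6.527 kg·m/s = 3.394 × 10^6 kg·m/s

3.394 × 10^6 kg·m/s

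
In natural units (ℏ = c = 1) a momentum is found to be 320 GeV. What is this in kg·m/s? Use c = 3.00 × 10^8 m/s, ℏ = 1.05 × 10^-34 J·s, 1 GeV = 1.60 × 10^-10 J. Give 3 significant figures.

Momentum is [E]/c; divide by c.
1 GeV → 1/c × (1 GeV in J) = 5.33 × 10^-19 kg·m/s.
Result: 320 × 5.33 × 10^-19 = 1.71 × 10^-16 kg·m/s.

1.71 × 10^-16 kg·m/s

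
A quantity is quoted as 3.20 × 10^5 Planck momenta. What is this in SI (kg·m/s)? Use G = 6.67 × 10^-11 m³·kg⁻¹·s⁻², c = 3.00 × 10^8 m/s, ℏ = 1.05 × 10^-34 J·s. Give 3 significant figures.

2.09 × 10^6 kg·m/s

One Planck momentum: p_P = √(ℏc³/G) = 6.52 kg·m/s.
3.20 × 10^5 × 6.52 kg·m/s = 2.09 × 10^6 kg·m/s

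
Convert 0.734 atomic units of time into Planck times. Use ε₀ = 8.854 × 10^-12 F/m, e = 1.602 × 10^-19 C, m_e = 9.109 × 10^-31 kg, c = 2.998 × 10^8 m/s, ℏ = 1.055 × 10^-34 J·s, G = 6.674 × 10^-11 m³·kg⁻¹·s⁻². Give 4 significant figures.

atomic unit of time: τ_au = (4πε₀)²ℏ³/(m_e e⁴) = 2.423 × 10^-17 s
Planck time: t_P = √(ℏG/c⁵) = 5.392 × 10^-44 s
0.734 × 2.423 × 10^-17 / 5.392 × 10^-44 = 3.298 × 10^26

3.298 × 10^26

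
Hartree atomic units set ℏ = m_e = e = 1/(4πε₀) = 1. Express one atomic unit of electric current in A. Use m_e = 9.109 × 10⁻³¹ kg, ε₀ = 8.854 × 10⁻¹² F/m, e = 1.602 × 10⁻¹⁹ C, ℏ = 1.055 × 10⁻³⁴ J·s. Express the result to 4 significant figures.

6.612 × 10⁻³ A

The unique combination of the constants set to 1 with dimensions of current is I_au = e E_h/ℏ = m_e e⁵/((4πε₀)²ℏ³).
E_h = 4.354 × 10⁻¹⁸ J
e·E_h/ℏ = 6.612 × 10⁻³ A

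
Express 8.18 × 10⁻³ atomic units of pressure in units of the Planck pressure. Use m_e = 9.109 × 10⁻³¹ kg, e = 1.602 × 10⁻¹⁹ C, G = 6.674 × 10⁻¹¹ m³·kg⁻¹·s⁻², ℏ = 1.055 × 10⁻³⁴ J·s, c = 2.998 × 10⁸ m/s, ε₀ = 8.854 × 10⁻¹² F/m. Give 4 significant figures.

atomic unit of pressure: P_au = E_h/a₀³ = m_e⁴e¹⁰/((4πε₀)⁵ℏ⁸) = 2.929 × 10¹³ Pa
Planck pressure: p_P = c⁷/(ℏG²) = 4.632 × 10¹¹³ Pa
8.18 × 10⁻³ × 2.929 × 10¹³ / 4.632 × 10¹¹³ = 5.172 × 10⁻¹⁰³

5.172 × 10⁻¹⁰³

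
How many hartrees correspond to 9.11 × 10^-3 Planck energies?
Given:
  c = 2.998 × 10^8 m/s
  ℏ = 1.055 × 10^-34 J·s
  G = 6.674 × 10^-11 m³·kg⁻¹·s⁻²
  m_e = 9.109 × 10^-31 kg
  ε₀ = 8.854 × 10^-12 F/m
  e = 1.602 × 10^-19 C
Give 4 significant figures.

Planck energy: E_P = √(ℏc⁵/G) = 1.957 × 10^9 J
hartree: E_h = m_e e⁴/(4πε₀ℏ)² = 4.354 × 10^-18 J
9.11 × 10^-3 × 1.957 × 10^9 / 4.354 × 10^-18 = 4.094 × 10^24

4.094 × 10^24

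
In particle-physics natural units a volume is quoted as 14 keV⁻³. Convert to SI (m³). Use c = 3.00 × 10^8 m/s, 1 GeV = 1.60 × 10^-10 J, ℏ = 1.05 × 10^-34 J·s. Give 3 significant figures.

Volume is [L]³ = [E]⁻³·(ℏc)³.
1 GeV⁻³ → (ℏc)³ × (1 GeV in J)⁻³ = 7.63 × 10^-48 m³.
Convert the energy scale: 14 keV⁻³ = 1.40 × 10^19 GeV⁻³.
Result: 1.40 × 10^19 × 7.63 × 10^-48 = 1.07 × 10^-28 m³.

1.07 × 10^-28 m³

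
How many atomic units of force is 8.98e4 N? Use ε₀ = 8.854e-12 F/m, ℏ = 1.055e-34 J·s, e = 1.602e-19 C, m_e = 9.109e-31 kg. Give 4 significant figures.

atomic unit of force: F_au = E_h/a₀ = m_e²e⁶/((4πε₀)³ℏ⁴) = 8.220e-8 N.
8.98e4 / 8.220e-8 = 1.092e12

1.092e12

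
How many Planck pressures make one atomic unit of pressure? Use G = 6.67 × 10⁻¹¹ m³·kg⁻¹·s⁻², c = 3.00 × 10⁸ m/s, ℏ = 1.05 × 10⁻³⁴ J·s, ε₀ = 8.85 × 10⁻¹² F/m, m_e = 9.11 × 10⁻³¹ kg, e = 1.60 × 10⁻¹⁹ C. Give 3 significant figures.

6.44 × 10⁻¹⁰¹

atomic unit of pressure: P_au = E_h/a₀³ = m_e⁴e¹⁰/((4πε₀)⁵ℏ⁸) = 3.01 × 10¹³ Pa
Planck pressure: p_P = c⁷/(ℏG²) = 4.68 × 10¹¹³ Pa
ratio = 3.01 × 10¹³ / 4.68 × 10¹¹³ = 6.44 × 10⁻¹⁰¹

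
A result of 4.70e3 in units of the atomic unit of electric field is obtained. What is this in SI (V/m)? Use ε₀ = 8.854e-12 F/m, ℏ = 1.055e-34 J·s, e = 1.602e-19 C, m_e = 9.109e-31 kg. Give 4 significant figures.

One atomic unit of electric field: E_au = E_h/(e a₀) = m_e²e⁵/((4πε₀)³ℏ⁴) = 5.131e11 V/m.
4.70e3 × 5.131e11 V/m = 2.412e15 V/m

2.412e15 V/m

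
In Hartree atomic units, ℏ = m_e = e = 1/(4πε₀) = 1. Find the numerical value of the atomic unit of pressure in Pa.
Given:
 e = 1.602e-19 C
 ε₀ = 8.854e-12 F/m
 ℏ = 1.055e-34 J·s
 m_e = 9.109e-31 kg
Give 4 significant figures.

2.929e13 Pa

Dimensional analysis gives P_au = E_h/a₀³ = m_e⁴e¹⁰/((4πε₀)⁵ℏ⁸).
E_h = 4.354e-18 J
a₀ = 5.297e-11 m
E_h/a₀³ = 2.929e13 Pa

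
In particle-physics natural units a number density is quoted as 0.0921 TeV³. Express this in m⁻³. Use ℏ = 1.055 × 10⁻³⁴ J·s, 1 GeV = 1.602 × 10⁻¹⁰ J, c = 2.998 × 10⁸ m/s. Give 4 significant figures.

1.197 × 10⁵⁵ m⁻³

Number density is [L]⁻³ = [E]³/(ℏc)³.
1 GeV³ → 1/(ℏc)³ × (1 GeV in J)³ = 1.299 × 10⁴⁷ m⁻³.
Convert the energy scale: 0.0921 TeV³ = 9.21 × 10⁷ GeV³.
Result: 9.21 × 10⁷ × 1.299 × 10⁴⁷ = 1.197 × 10⁵⁵ m⁻³.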